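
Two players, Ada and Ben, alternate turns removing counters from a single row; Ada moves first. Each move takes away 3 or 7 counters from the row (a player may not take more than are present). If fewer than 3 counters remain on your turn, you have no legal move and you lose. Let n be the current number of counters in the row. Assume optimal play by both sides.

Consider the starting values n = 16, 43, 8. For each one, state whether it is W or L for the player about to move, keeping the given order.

16: L, 43: W, 8: W

Build the W/L table. Terminal = L. A non-terminal position is W if it has a move to some L; otherwise it is L.
n=0: no move → L
n=1: no move → L
n=2: no move → L
n=3: reaches L-position 0 → W
n=4: reaches L-position 1 → W
n=5: reaches L-position 2 → W
n=6: only reaches 3(W), which is W → L
n=7: reaches L-position 0 → W
n=8: reaches L-position 1 → W
n=9: reaches L-position 6 → W
n=10: only reaches 7(W), 3(W), all W → L
n=11: only reaches 8(W), 4(W), all W → L
n=12: only reaches 9(W), 5(W), all W → L
n=13: reaches L-position 10 → W
n=14: reaches L-position 11 → W
n=15: reaches L-position 12 → W
n=16: only reaches 13(W), 9(W), all W → L
n=17: reaches L-position 10 → W
n=18: reaches L-position 11 → W
n=19: reaches L-position 16 → W
n=20: only reaches 17(W), 13(W), all W → L
n=21: only reaches 18(W), 14(W), all W → L
n=22: only reaches 19(W), 15(W), all W → L
n=23: reaches L-position 20 → W
n=24: reaches L-position 21 → W
n=25: reaches L-position 22 → W
n=26: only reaches 23(W), 19(W), all W → L
n=27: reaches L-position 20 → W
n=28: reaches L-position 21 → W
n=29: reaches L-position 26 → W
n=30: only reaches 27(W), 23(W), all W → L
n=31: only reaches 28(W), 24(W), all W → L
n=32: only reaches 29(W), 25(W), all W → L
n=33: reaches L-position 30 → W
n=34: reaches L-position 31 → W
n=35: reaches L-position 32 → W
n=36: only reaches 33(W), 29(W), all W → L
n=37: reaches L-position 30 → W
n=38: reaches L-position 31 → W
n=39: reaches L-position 36 → W
n=40: only reaches 37(W), 33(W), all W → L
n=41: only reaches 38(W), 34(W), all W → L
n=42: only reaches 39(W), 35(W), all W → L
n=43: reaches L-position 40 → W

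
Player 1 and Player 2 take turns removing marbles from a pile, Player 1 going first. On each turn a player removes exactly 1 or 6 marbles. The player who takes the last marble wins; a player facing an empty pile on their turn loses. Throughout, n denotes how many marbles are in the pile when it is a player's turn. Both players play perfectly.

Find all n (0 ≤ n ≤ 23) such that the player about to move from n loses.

Compute win/loss labels from the base case upward. A position with no move is L. Any other position is W if it can reach an L in one move, else L.
n=0: no move → L
n=1: →0(L), so W
n=2: →1(W) only, which is W, so L
n=3: →2(L), so W
n=4: →3(W) only, which is W, so L
n=5: →4(L), so W
n=6: →0(L), so W
n=7: →6(W), 1(W) — all W, so L
n=8: →7(L), so W
n=9: →8(W), 3(W) — all W, so L
n=10: →9(L), so W
n=11: →10(W), 5(W) — all W, so L
n=12: →11(L), so W
n=13: →7(L), so W
n=14: →13(W), 8(W) — all W, so L
n=15: →14(L), so W
n=16: →15(W), 10(W) — all W, so L
n=17: →16(L), so W
n=18: →17(W), 12(W) — all W, so L
n=19: →18(L), so W
n=20: →14(L), so W
n=21: →20(W), 15(W) — all W, so L
n=22: →21(L), so W
n=23: →22(W), 17(W) — all W, so L
Reading off the rows marked L gives the requested list; there are 11 such values of n.

0, 2, 4, 7, 9, 11, 14, 16, 18, 21, 23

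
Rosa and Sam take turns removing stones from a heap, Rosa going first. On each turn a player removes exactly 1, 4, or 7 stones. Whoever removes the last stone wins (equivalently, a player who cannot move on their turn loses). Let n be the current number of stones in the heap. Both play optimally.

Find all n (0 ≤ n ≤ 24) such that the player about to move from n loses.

Positions with no move are L. A position that does have a move is losing for the player to move precisely when every available move leads to a winning position for the opponent. Fill in the labels:
n=0: no move → L
n=1: W (go to 0, an L position)
n=2: L (sole option 1(W) is W)
n=3: W (go to 2, an L position)
n=4: W (go to 0, an L position)
n=5: L (options 4(W), 1(W) are all W)
n=6: W (go to 5, an L position)
n=7: W (go to 0, an L position)
n=8: L (options 7(W), 4(W), 1(W) are all W)
n=9: W (go to 8, an L position)
n=10: L (options 9(W), 6(W), 3(W) are all W)
n=11: W (go to 10, an L position)
n=12: W (go to 8, an L position)
n=13: L (options 12(W), 9(W), 6(W) are all W)
n=14: W (go to 13, an L position)
n=15: W (go to 8, an L position)
n=16: L (options 15(W), 12(W), 9(W) are all W)
n=17: W (go to 16, an L position)
n=18: L (options 17(W), 14(W), 11(W) are all W)
n=19: W (go to 18, an L position)
n=20: W (go to 16, an L position)
n=21: L (options 20(W), 17(W), 14(W) are all W)
n=22: W (go to 21, an L position)
n=23: W (go to 16, an L position)
n=24: L (options 23(W), 20(W), 17(W) are all W)
Reading off the rows marked L gives the requested list; there are 10 such values of n.

0, 2, 5, 8, 10, 13, 16, 18, 21, 24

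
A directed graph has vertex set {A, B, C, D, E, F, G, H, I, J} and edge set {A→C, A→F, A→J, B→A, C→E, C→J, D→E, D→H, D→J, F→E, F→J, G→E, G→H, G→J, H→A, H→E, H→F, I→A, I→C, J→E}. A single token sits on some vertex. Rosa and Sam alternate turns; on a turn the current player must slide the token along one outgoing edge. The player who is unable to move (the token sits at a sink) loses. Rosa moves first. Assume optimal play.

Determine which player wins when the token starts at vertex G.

Rosa wins.

Positions with no move are L. A position that does have a move is losing for the player to move precisely when every available move leads to a winning position for the opponent. Fill in the labels:
Every edge goes from a vertex to one that appears earlier in the order E, J, C, F, A, H, G, B, D, I, so processing vertices in that order labels each vertex after all of its successors.
E: no outgoing edge → L
J: can move to E, which is L ⇒ W
C: can move to E, which is L ⇒ W
F: can move to E, which is L ⇒ W
A: moves to F(W), C(W), J(W); every one is W ⇒ L
H: can move to A, which is L ⇒ W
G: can move to E, which is L ⇒ W
B: can move to A, which is L ⇒ W
D: can move to E, which is L ⇒ W
I: can move to A, which is L ⇒ W
The starting position G is W: Rosa should move to E, handing over an L position.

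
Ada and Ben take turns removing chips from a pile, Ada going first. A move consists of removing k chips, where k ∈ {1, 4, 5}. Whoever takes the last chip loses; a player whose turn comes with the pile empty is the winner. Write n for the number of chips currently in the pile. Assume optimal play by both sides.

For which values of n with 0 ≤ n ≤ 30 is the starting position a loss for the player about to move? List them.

1, 3, 9, 11, 17, 19, 25, 27

Positions with no move are W. A position that does have a move is losing for the player to move precisely when every available move leads to a winning position for the opponent. Fill in the labels:
n=0: no move; the opponent has just taken the last chip and therefore loses → W
n=1: the only move is to 0(W), a W ⇒ L
n=2: can move to 1, which is L ⇒ W
n=3: the only move is to 2(W), a W ⇒ L
n=4: can move to 3, which is L ⇒ W
n=5: can move to 1, which is L ⇒ W
n=6: can move to 1, which is L ⇒ W
n=7: can move to 3, which is L ⇒ W
n=8: can move to 3, which is L ⇒ W
n=9: moves to 8(W), 5(W), 4(W); every one is W ⇒ L
n=10: can move to 9, which is L ⇒ W
n=11: moves to 10(W), 7(W), 6(W); every one is W ⇒ L
n=12: can move to 11, which is L ⇒ W
n=13: can move to 9, which is L ⇒ W
n=14: can move to 9, which is L ⇒ W
n=15: can move to 11, which is L ⇒ W
n=16: can move to 11, which is L ⇒ W
n=17: moves to 16(W), 13(W), 12(W); every one is W ⇒ L
n=18: can move to 17, which is L ⇒ W
n=19: moves to 18(W), 15(W), 14(W); every one is W ⇒ L
n=20: can move to 19, which is L ⇒ W
n=21: can move to 17, which is L ⇒ W
n=22: can move to 17, which is L ⇒ W
n=23: can move to 19, which is L ⇒ W
n=24: can move to 19, which is L ⇒ W
n=25: moves to 24(W), 21(W), 20(W); every one is W ⇒ L
n=26: can move to 25, which is L ⇒ W
n=27: moves to 26(W), 23(W), 22(W); every one is W ⇒ L
n=28: can move to 27, which is L ⇒ W
n=29: can move to 25, which is L ⇒ W
n=30: can move to 25, which is L ⇒ W
Reading off the rows marked L gives the requested list; there are 8 such values of n.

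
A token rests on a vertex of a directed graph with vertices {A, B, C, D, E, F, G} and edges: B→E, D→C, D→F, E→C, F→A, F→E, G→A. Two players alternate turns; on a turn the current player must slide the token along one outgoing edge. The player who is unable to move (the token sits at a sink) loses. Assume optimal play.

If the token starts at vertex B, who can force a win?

Label each position W (a win for the player to move) or L (a loss). A position with no legal move is L; any other position is W exactly when some move reaches an L, and L when every move reaches a W.
Every edge goes from a vertex to one that appears earlier in the order C, A, E, B, G, F, D, so processing vertices in that order labels each vertex after all of its successors.
C: no outgoing edge → L
A: no outgoing edge → L
E: →C(L), so W
B: →E(W) only, which is W, so L
G: →A(L), so W
F: →A(L), so W
D: →C(L), so W
The starting position B is L: whatever the player to move does, the opponent receives a W position.

The second player wins.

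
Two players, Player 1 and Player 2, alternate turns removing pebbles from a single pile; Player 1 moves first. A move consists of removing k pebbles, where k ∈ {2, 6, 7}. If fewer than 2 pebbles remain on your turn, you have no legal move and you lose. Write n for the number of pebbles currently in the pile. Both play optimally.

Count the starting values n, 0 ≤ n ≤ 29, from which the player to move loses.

12

Label each position W (a win for the player to move) or L (a loss). A position with no legal move is L; any other position is W exactly when some move reaches an L, and L when every move reaches a W.
n=0: no move → L
n=1: no move → L
n=2: W (go to 0, an L position)
n=3: W (go to 1, an L position)
n=4: L (sole option 2(W) is W)
n=5: L (sole option 3(W) is W)
n=6: W (go to 4, an L position)
n=7: W (go to 5, an L position)
n=8: W (go to 1, an L position)
n=9: L (options 7(W), 3(W), 2(W) are all W)
n=10: W (go to 4, an L position)
n=11: W (go to 9, an L position)
n=12: W (go to 5, an L position)
n=13: L (options 11(W), 7(W), 6(W) are all W)
n=14: L (options 12(W), 8(W), 7(W) are all W)
n=15: W (go to 13, an L position)
n=16: W (go to 14, an L position)
n=17: L (options 15(W), 11(W), 10(W) are all W)
n=18: L (options 16(W), 12(W), 11(W) are all W)
n=19: W (go to 17, an L position)
n=20: W (go to 18, an L position)
n=21: W (go to 14, an L position)
n=22: L (options 20(W), 16(W), 15(W) are all W)
n=23: W (go to 17, an L position)
n=24: W (go to 22, an L position)
n=25: W (go to 18, an L position)
n=26: L (options 24(W), 20(W), 19(W) are all W)
n=27: L (options 25(W), 21(W), 20(W) are all W)
n=28: W (go to 26, an L position)
n=29: W (go to 27, an L position)
L entries with 0 ≤ n ≤ 29: n = 0, 1, 4, 5, 9, 13, 14, 17, 18, 22, 26, 27; that makes 12.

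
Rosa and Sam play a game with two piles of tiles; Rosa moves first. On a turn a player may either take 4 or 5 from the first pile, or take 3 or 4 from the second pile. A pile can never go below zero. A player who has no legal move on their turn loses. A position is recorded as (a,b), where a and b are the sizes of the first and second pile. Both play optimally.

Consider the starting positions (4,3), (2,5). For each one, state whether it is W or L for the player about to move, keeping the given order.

(4,3): L, (2,5): W

Work bottom-up. With no move the player to move loses. Otherwise the position is W if at least one move leads to an L position for the opponent, and L if every move leads to a W.
No move ever increases a pile, so every position that can arise here has a ≤ 4 and b ≤ 5; it is enough to label the cells with 0 ≤ a ≤ 4 and 0 ≤ b ≤ 5.
Every move lowers a or b (never raises either), so fill the grid row by row in increasing a, and left to right within a row: each cell's successors are then already labelled.
      b=0  b=1  b=2  b=3  b=4  b=5
a=0:    L    L    L    W    W    W
a=1:    L    L    L    W    W    W
a=2:    L    L    L    W    W    W
a=3:    L    L    L    W    W    W
a=4:    W    W    W    L    L    L
Cells with no legal move (terminal, hence L): (0,0), (0,1), (0,2), (1,0), (1,1), (1,2), (2,0), (2,1), (2,2), (3,0), (3,1), (3,2).
The remaining L cells, each justified by listing all of its moves:
(4,3): L (options (0,3)(W), (4,0)(W) are all W)
(4,4): L (options (0,4)(W), (4,1)(W), (4,0)(W) are all W)
(4,5): L (options (0,5)(W), (4,2)(W), (4,1)(W) are all W)
Every other cell has at least one move into one of the L cells above, so it is W.
(4,3): one of the L cells justified above, so L
(2,5): the move to (2,2) reaches an L cell, so W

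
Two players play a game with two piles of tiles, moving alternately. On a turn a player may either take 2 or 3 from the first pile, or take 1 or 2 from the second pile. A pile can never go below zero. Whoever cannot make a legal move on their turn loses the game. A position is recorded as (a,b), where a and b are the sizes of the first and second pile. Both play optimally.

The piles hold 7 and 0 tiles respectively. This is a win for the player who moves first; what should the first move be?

Positions with no move are L. A position that does have a move is losing for the player to move precisely when every available move leads to a winning position for the opponent. Fill in the labels:
No move ever increases a pile, so every position that can arise here has a ≤ 7 and b ≤ 0; it is enough to label the cells with 0 ≤ a ≤ 7 and 0 ≤ b ≤ 0.
Every move lowers a or b (never raises either), so fill the grid row by row in increasing a, and left to right within a row: each cell's successors are then already labelled.
      b=0
a=0:    L
a=1:    L
a=2:    W
a=3:    W
a=4:    W
a=5:    L
a=6:    L
a=7:    W
Cells with no legal move (terminal, hence L): (0,0), (1,0).
The remaining L cells, each justified by listing all of its moves:
(5,0): only reaches (3,0)(W), (2,0)(W), all W → L
(6,0): only reaches (4,0)(W), (3,0)(W), all W → L
Every other cell has at least one move into one of the L cells above, so it is W.
From (7,0), the L positions reachable in one move are: (5,0).

Move to (5,0).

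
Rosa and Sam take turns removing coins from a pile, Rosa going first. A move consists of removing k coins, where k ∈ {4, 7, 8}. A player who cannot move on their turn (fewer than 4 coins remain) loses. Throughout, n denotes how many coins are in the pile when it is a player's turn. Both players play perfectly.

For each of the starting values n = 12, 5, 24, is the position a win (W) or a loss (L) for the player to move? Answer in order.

12: L, 5: W, 24: L

Label each position W (a win for the player to move) or L (a loss). A position with no legal move is L; any other position is W exactly when some move reaches an L, and L when every move reaches a W.
n=0: no move → L
n=1: no move → L
n=2: no move → L
n=3: no move → L
n=4: →0(L), so W
n=5: →1(L), so W
n=6: →2(L), so W
n=7: →3(L), so W
n=8: →1(L), so W
n=9: →2(L), so W
n=10: →3(L), so W
n=11: →3(L), so W
n=12: →8(W), 5(W), 4(W) — all W, so L
n=13: →9(W), 6(W), 5(W) — all W, so L
n=14: →10(W), 7(W), 6(W) — all W, so L
n=15: →11(W), 8(W), 7(W) — all W, so L
n=16: →12(L), so W
n=17: →13(L), so W
n=18: →14(L), so W
n=19: →15(L), so W
n=20: →13(L), so W
n=21: →14(L), so W
n=22: →15(L), so W
n=23: →15(L), so W
n=24: →20(W), 17(W), 16(W) — all W, so L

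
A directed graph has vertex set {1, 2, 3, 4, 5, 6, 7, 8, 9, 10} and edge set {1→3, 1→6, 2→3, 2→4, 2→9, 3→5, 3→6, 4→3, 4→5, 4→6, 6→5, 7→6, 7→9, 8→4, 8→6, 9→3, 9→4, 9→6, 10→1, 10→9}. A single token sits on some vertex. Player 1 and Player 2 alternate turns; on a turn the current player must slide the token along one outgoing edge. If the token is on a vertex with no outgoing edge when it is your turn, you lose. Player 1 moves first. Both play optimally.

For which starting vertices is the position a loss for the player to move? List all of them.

Build the W/L table. Terminal = L. A non-terminal position is W if it has a move to some L; otherwise it is L.
Every edge goes from a vertex to one that appears earlier in the order 5, 6, 3, 4, 9, 2, 7, 1, 10, 8, so processing vertices in that order labels each vertex after all of its successors.
5: no outgoing edge → L
6: can move to 5, which is L ⇒ W
3: can move to 5, which is L ⇒ W
4: can move to 5, which is L ⇒ W
9: moves to 4(W), 3(W), 6(W); every one is W ⇒ L
2: can move to 9, which is L ⇒ W
7: can move to 9, which is L ⇒ W
1: moves to 3(W), 6(W); every one is W ⇒ L
10: can move to 1, which is L ⇒ W
8: moves to 4(W), 6(W); every one is W ⇒ L
The losing starting vertices are exactly the entries labelled L in this table (4 of them).

1, 5, 8, 9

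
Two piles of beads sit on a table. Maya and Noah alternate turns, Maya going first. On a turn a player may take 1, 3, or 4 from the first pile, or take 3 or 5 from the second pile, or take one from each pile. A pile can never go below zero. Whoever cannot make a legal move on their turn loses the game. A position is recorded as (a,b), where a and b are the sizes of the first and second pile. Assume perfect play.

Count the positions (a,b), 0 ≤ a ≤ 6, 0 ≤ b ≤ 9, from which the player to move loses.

Classify positions by backward induction: terminal positions (no move available) are L. From any other position, the mover wins iff some move reaches an L.
Every move lowers a or b (never raises either), so fill the grid row by row in increasing a, and left to right within a row: each cell's successors are then already labelled.
      b=0  b=1  b=2  b=3  b=4  b=5  b=6  b=7  b=8  b=9
a=0:    L    L    L    W    W    W    W    W    L    L
a=1:    W    W    W    W    L    L    L    W    W    W
a=2:    L    L    L    W    W    W    W    W    L    L
a=3:    W    W    W    W    L    L    L    W    W    W
a=4:    W    W    W    L    W    W    W    W    W    W
a=5:    W    W    W    W    W    W    W    L    W    W
a=6:    W    W    W    L    W    W    W    W    W    W
Cells with no legal move (terminal, hence L): (0,0), (0,1), (0,2).
The remaining L cells, each justified by listing all of its moves:
(0,8): moves to (0,5)(W), (0,3)(W); every one is W ⇒ L
(0,9): moves to (0,6)(W), (0,4)(W); every one is W ⇒ L
(1,4): moves to (0,4)(W), (1,1)(W), (0,3)(W); every one is W ⇒ L
(1,5): moves to (0,5)(W), (1,2)(W), (1,0)(W), (0,4)(W); every one is W ⇒ L
(1,6): moves to (0,6)(W), (1,3)(W), (1,1)(W), (0,5)(W); every one is W ⇒ L
(2,0): the only move is to (1,0)(W), a W ⇒ L
(2,1): moves to (1,1)(W), (1,0)(W); every one is W ⇒ L
(2,2): moves to (1,2)(W), (1,1)(W); every one is W ⇒ L
(2,8): moves to (1,8)(W), (2,5)(W), (2,3)(W), (1,7)(W); every one is W ⇒ L
(2,9): moves to (1,9)(W), (2,6)(W), (2,4)(W), (1,8)(W); every one is W ⇒ L
(3,4): moves to (2,4)(W), (0,4)(W), (3,1)(W), (2,3)(W); every one is W ⇒ L
(3,5): moves to (2,5)(W), (0,5)(W), (3,2)(W), (3,0)(W), (2,4)(W); every one is W ⇒ L
(3,6): moves to (2,6)(W), (0,6)(W), (3,3)(W), (3,1)(W), (2,5)(W); every one is W ⇒ L
(4,3): moves to (3,3)(W), (1,3)(W), (0,3)(W), (4,0)(W), (3,2)(W); every one is W ⇒ L
(5,7): moves to (4,7)(W), (2,7)(W), (1,7)(W), (5,4)(W), (5,2)(W), (4,6)(W); every one is W ⇒ L
(6,3): moves to (5,3)(W), (3,3)(W), (2,3)(W), (6,0)(W), (5,2)(W); every one is W ⇒ L
Every other cell has at least one move into one of the L cells above, so it is W.
L cells per row: a=0: 5, a=1: 3, a=2: 5, a=3: 3, a=4: 1, a=5: 1, a=6: 1; total 19.

19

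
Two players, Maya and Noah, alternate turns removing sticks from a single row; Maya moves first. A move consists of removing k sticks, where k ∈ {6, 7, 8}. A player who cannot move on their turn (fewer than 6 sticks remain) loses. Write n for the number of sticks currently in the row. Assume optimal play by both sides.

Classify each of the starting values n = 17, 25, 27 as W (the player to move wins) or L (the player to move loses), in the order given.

17: L, 25: W, 27: W

Label each position W (a win for the player to move) or L (a loss). A position with no legal move is L; any other position is W exactly when some move reaches an L, and L when every move reaches a W.
n=0: no move → L
n=1: no move → L
n=2: no move → L
n=3: no move → L
n=4: no move → L
n=5: no move → L
n=6: W (go to 0, an L position)
n=7: W (go to 1, an L position)
n=8: W (go to 2, an L position)
n=9: W (go to 3, an L position)
n=10: W (go to 4, an L position)
n=11: W (go to 5, an L position)
n=12: W (go to 5, an L position)
n=13: W (go to 5, an L position)
n=14: L (options 8(W), 7(W), 6(W) are all W)
n=15: L (options 9(W), 8(W), 7(W) are all W)
n=16: L (options 10(W), 9(W), 8(W) are all W)
n=17: L (options 11(W), 10(W), 9(W) are all W)
n=18: L (options 12(W), 11(W), 10(W) are all W)
n=19: L (options 13(W), 12(W), 11(W) are all W)
n=20: W (go to 14, an L position)
n=21: W (go to 15, an L position)
n=22: W (go to 16, an L position)
n=23: W (go to 17, an L position)
n=24: W (go to 18, an L position)
n=25: W (go to 19, an L position)
n=26: W (go to 19, an L position)
n=27: W (go to 19, an L position)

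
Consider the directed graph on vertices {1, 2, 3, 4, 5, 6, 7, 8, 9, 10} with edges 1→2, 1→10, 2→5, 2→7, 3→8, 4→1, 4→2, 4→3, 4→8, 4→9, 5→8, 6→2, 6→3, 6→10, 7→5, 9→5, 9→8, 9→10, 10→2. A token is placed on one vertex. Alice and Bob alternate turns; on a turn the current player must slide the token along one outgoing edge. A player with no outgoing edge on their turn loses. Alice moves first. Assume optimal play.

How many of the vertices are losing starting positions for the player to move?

3

Build the W/L table. Terminal = L. A non-terminal position is W if it has a move to some L; otherwise it is L.
Every edge goes from a vertex to one that appears earlier in the order 8, 5, 7, 2, 10, 9, 3, 1, 6, 4, so processing vertices in that order labels each vertex after all of its successors.
8: no outgoing edge → L
5: can move to 8, which is L ⇒ W
7: the only move is to 5(W), a W ⇒ L
2: can move to 7, which is L ⇒ W
10: the only move is to 2(W), a W ⇒ L
9: can move to 10, which is L ⇒ W
3: can move to 8, which is L ⇒ W
1: can move to 10, which is L ⇒ W
6: can move to 10, which is L ⇒ W
4: can move to 8, which is L ⇒ W
The L vertices are 7, 8, 10; that is 3 in all.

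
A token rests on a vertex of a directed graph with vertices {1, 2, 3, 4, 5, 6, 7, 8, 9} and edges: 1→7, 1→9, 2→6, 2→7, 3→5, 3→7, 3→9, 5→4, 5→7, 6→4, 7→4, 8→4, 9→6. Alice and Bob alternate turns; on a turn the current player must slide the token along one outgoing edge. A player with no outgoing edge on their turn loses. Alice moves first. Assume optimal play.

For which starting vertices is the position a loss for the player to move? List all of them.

Build the W/L table. Terminal = L. A non-terminal position is W if it has a move to some L; otherwise it is L.
Every edge goes from a vertex to one that appears earlier in the order 4, 6, 7, 5, 9, 1, 2, 8, 3, so processing vertices in that order labels each vertex after all of its successors.
4: no outgoing edge → L
6: can move to 4, which is L ⇒ W
7: can move to 4, which is L ⇒ W
5: can move to 4, which is L ⇒ W
9: the only move is to 6(W), a W ⇒ L
1: can move to 9, which is L ⇒ W
2: moves to 7(W), 6(W); every one is W ⇒ L
8: can move to 4, which is L ⇒ W
3: can move to 9, which is L ⇒ W
Reading off the rows marked L gives the requested list; there are 3 such vertices.

2, 4, 9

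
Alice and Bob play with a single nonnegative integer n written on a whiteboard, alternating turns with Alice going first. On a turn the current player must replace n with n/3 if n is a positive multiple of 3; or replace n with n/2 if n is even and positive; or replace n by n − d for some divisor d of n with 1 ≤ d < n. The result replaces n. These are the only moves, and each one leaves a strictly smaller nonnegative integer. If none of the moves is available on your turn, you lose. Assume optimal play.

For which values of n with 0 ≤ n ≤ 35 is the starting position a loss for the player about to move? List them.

Positions with no move are L. A position that does have a move is losing for the player to move precisely when every available move leads to a winning position for the opponent. Fill in the labels:
n=0: no move → L
n=1: no move → L
n=2: reaches L-position 1 → W
n=3: reaches L-position 1 → W
n=4: only reaches 2(W), 3(W), all W → L
n=5: reaches L-position 4 → W
n=6: reaches L-position 4 → W
n=7: only reaches 6(W), which is W → L
n=8: reaches L-position 4 → W
n=9: only reaches 3(W), 6(W), 8(W), all W → L
n=10: reaches L-position 9 → W
n=11: only reaches 10(W), which is W → L
n=12: reaches L-position 4 → W
n=13: only reaches 12(W), which is W → L
n=14: reaches L-position 7 → W
n=15: only reaches 5(W), 10(W), 12(W), 14(W), all W → L
n=16: reaches L-position 15 → W
n=17: only reaches 16(W), which is W → L
n=18: reaches L-position 9 → W
n=19: only reaches 18(W), which is W → L
n=20: reaches L-position 15 → W
n=21: reaches L-position 7 → W
n=22: reaches L-position 11 → W
n=23: only reaches 22(W), which is W → L
n=24: reaches L-position 23 → W
n=25: only reaches 20(W), 24(W), all W → L
n=26: reaches L-position 13 → W
n=27: reaches L-position 9 → W
n=28: only reaches 14(W), 21(W), 24(W), 26(W), 27(W), all W → L
n=29: reaches L-position 28 → W
n=30: reaches L-position 15 → W
n=31: only reaches 30(W), which is W → L
n=32: reaches L-position 28 → W
n=33: reaches L-position 11 → W
n=34: reaches L-position 17 → W
n=35: reaches L-position 28 → W
Reading off the rows marked L gives the requested list; there are 14 such values of n.

0, 1, 4, 7, 9, 11, 13, 15, 17, 19, 23, 25, 28, 31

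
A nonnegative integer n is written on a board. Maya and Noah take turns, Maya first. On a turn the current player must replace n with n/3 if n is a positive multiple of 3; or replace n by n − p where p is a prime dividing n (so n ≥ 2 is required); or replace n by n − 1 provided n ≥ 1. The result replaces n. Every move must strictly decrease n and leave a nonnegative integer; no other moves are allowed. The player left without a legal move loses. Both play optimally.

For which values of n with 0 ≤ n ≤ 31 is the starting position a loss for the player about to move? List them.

Build the W/L table. Terminal = L. A non-terminal position is W if it has a move to some L; otherwise it is L.
n=0: no move → L
n=1: can move to 0, which is L ⇒ W
n=2: can move to 0, which is L ⇒ W
n=3: can move to 0, which is L ⇒ W
n=4: moves to 2(W), 3(W); every one is W ⇒ L
n=5: can move to 0, which is L ⇒ W
n=6: can move to 4, which is L ⇒ W
n=7: can move to 0, which is L ⇒ W
n=8: moves to 6(W), 7(W); every one is W ⇒ L
n=9: can move to 8, which is L ⇒ W
n=10: can move to 8, which is L ⇒ W
n=11: can move to 0, which is L ⇒ W
n=12: can move to 4, which is L ⇒ W
n=13: can move to 0, which is L ⇒ W
n=14: moves to 7(W), 12(W), 13(W); every one is W ⇒ L
n=15: can move to 14, which is L ⇒ W
n=16: can move to 14, which is L ⇒ W
n=17: can move to 0, which is L ⇒ W
n=18: moves to 6(W), 15(W), 16(W), 17(W); every one is W ⇒ L
n=19: can move to 0, which is L ⇒ W
n=20: can move to 18, which is L ⇒ W
n=21: can move to 14, which is L ⇒ W
n=22: moves to 11(W), 20(W), 21(W); every one is W ⇒ L
n=23: can move to 0, which is L ⇒ W
n=24: can move to 8, which is L ⇒ W
n=25: moves to 20(W), 24(W); every one is W ⇒ L
n=26: can move to 25, which is L ⇒ W
n=27: moves to 9(W), 24(W), 26(W); every one is W ⇒ L
n=28: can move to 27, which is L ⇒ W
n=29: can move to 0, which is L ⇒ W
n=30: can move to 25, which is L ⇒ W
n=31: can move to 0, which is L ⇒ W
Reading off the rows marked L gives the requested list; there are 8 such values of n.

0, 4, 8, 14, 18, 22, 25, 27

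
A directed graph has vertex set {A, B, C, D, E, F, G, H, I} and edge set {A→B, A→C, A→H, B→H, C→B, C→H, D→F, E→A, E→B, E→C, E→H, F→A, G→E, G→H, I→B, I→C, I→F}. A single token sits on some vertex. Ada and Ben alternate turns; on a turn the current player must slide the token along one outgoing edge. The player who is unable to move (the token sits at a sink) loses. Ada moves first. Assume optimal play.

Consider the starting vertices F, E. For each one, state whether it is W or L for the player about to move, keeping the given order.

F: L, E: W

Label each position W (a win for the player to move) or L (a loss). A position with no legal move is L; any other position is W exactly when some move reaches an L, and L when every move reaches a W.
Every edge goes from a vertex to one that appears earlier in the order H, B, C, A, E, F, D, I, G, so processing vertices in that order labels each vertex after all of its successors.
H: no outgoing edge → L
B: →H(L), so W
C: →H(L), so W
A: →H(L), so W
E: →H(L), so W
F: →A(W) only, which is W, so L
D: →F(L), so W
I: →F(L), so W
G: →H(L), so W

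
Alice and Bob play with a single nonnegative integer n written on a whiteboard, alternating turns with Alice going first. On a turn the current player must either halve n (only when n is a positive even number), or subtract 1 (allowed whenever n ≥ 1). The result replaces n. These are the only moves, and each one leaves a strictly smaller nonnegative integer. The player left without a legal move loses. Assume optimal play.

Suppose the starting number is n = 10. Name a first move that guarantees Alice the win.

Compute win/loss labels from the base case upward. A position with no move is L. Any other position is W if it can reach an L in one move, else L.
n=0: no move → L
n=1: reaches L-position 0 → W
n=2: only reaches 1(W), which is W → L
n=3: reaches L-position 2 → W
n=4: reaches L-position 2 → W
n=5: only reaches 4(W), which is W → L
n=6: reaches L-position 5 → W
n=7: only reaches 6(W), which is W → L
n=8: reaches L-position 7 → W
n=9: only reaches 8(W), which is W → L
n=10: reaches L-position 5 → W
From 10, the L positions reachable in one move are: 5, 9. Any move reaching one of these is winning.

Move to 5.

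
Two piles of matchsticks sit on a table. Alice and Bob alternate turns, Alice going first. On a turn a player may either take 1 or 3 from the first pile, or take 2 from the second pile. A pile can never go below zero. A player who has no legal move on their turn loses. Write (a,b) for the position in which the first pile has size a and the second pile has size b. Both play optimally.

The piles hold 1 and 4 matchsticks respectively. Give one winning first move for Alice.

Move to (0,4).

Classify positions by backward induction: terminal positions (no move available) are L. From any other position, the mover wins iff some move reaches an L.
No move ever increases a pile, so every position that can arise here has a ≤ 1 and b ≤ 4; it is enough to label the cells with 0 ≤ a ≤ 1 and 0 ≤ b ≤ 4.
Every move lowers a or b (never raises either), so fill the grid row by row in increasing a, and left to right within a row: each cell's successors are then already labelled.
      b=0  b=1  b=2  b=3  b=4
a=0:    L    L    W    W    L
a=1:    W    W    L    L    W
Cells with no legal move (terminal, hence L): (0,0), (0,1).
The remaining L cells, each justified by listing all of its moves:
(0,4): the only move is to (0,2)(W), a W ⇒ L
(1,2): moves to (0,2)(W), (1,0)(W); every one is W ⇒ L
(1,3): moves to (0,3)(W), (1,1)(W); every one is W ⇒ L
Every other cell has at least one move into one of the L cells above, so it is W.
From (1,4), the L positions reachable in one move are: (0,4), (1,2). Any move reaching one of these is winning.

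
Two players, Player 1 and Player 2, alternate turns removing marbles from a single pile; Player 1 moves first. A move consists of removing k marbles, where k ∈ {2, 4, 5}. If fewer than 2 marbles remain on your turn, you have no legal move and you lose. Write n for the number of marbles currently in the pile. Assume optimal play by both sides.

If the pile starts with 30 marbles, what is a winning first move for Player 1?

Remove 2, leaving 28.

Classify positions by backward induction: terminal positions (no move available) are L. From any other position, the mover wins iff some move reaches an L.
n=0: no move → L
n=1: no move → L
n=2: W (go to 0, an L position)
n=3: W (go to 1, an L position)
n=4: W (go to 0, an L position)
n=5: W (go to 1, an L position)
n=6: W (go to 1, an L position)
n=7: L (options 5(W), 3(W), 2(W) are all W)
n=8: L (options 6(W), 4(W), 3(W) are all W)
n=9: W (go to 7, an L position)
n=10: W (go to 8, an L position)
n=11: W (go to 7, an L position)
n=12: W (go to 8, an L position)
n=13: W (go to 8, an L position)
n=14: L (options 12(W), 10(W), 9(W) are all W)
n=15: L (options 13(W), 11(W), 10(W) are all W)
n=16: W (go to 14, an L position)
n=17: W (go to 15, an L position)
n=18: W (go to 14, an L position)
n=19: W (go to 15, an L position)
n=20: W (go to 15, an L position)
n=21: L (options 19(W), 17(W), 16(W) are all W)
n=22: L (options 20(W), 18(W), 17(W) are all W)
n=23: W (go to 21, an L position)
n=24: W (go to 22, an L position)
n=25: W (go to 21, an L position)
n=26: W (go to 22, an L position)
n=27: W (go to 22, an L position)
n=28: L (options 26(W), 24(W), 23(W) are all W)
n=29: L (options 27(W), 25(W), 24(W) are all W)
n=30: W (go to 28, an L position)
From 30, the L positions reachable in one move are: 28.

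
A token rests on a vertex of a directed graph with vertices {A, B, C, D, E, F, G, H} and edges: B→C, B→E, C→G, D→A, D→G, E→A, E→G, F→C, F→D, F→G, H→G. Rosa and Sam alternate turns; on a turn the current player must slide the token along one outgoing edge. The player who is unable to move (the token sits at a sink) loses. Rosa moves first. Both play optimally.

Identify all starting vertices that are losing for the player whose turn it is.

Build the W/L table. Terminal = L. A non-terminal position is W if it has a move to some L; otherwise it is L.
Every edge goes from a vertex to one that appears earlier in the order G, A, E, C, D, B, F, H, so processing vertices in that order labels each vertex after all of its successors.
G: no outgoing edge → L
A: no outgoing edge → L
E: →A(L), so W
C: →G(L), so W
D: →A(L), so W
B: →C(W), E(W) — all W, so L
F: →G(L), so W
H: →G(L), so W
The losing starting vertices are exactly the entries labelled L in this table (3 of them).

A, B, G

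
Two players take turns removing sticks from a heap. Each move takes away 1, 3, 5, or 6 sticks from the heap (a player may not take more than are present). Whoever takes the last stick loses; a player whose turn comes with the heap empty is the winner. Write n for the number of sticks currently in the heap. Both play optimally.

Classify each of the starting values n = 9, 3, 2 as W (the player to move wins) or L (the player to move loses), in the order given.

Classify positions by backward induction: terminal positions (no move available) are W. From any other position, the mover wins iff some move reaches an L.
n=0: no move; the opponent has just taken the last stick and therefore loses → W
n=1: →0(W) only, which is W, so L
n=2: →1(L), so W
n=3: →2(W), 0(W) — all W, so L
n=4: →3(L), so W
n=5: →4(W), 2(W), 0(W) — all W, so L
n=6: →5(L), so W
n=7: →1(L), so W
n=8: →5(L), so W
n=9: →3(L), so W

9: W, 3: L, 2: W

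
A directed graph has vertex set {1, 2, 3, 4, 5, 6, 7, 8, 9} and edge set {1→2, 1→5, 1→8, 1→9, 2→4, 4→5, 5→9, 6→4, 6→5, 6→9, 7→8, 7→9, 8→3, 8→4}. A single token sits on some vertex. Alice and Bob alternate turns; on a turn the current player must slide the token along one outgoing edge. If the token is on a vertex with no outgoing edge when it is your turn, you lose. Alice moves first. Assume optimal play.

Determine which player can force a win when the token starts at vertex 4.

Bob wins.

Classify positions by backward induction: terminal positions (no move available) are L. From any other position, the mover wins iff some move reaches an L.
Every edge goes from a vertex to one that appears earlier in the order 3, 9, 5, 4, 8, 7, 2, 1, 6, so processing vertices in that order labels each vertex after all of its successors.
3: no outgoing edge → L
9: no outgoing edge → L
5: W (go to 9, an L position)
4: L (sole option 5(W) is W)
8: W (go to 4, an L position)
7: W (go to 9, an L position)
2: W (go to 4, an L position)
1: W (go to 9, an L position)
6: W (go to 4, an L position)
The starting position 4 is L: whatever Alice does, the opponent receives a W position.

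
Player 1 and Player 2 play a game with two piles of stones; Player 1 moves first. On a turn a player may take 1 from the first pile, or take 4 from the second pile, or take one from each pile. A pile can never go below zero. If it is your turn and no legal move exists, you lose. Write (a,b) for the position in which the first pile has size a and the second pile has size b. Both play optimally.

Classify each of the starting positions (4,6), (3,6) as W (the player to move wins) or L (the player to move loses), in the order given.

(4,6): W, (3,6): L

Positions with no move are L. A position that does have a move is losing for the player to move precisely when every available move leads to a winning position for the opponent. Fill in the labels:
No move ever increases a pile, so every position that can arise here has a ≤ 4 and b ≤ 6; it is enough to label the cells with 0 ≤ a ≤ 4 and 0 ≤ b ≤ 6.
Every move lowers a or b (never raises either), so fill the grid row by row in increasing a, and left to right within a row: each cell's successors are then already labelled.
      b=0  b=1  b=2  b=3  b=4  b=5  b=6
a=0:    L    L    L    L    W    W    W
a=1:    W    W    W    W    W    L    L
a=2:    L    L    L    L    W    W    W
a=3:    W    W    W    W    W    L    L
a=4:    L    L    L    L    W    W    W
Cells with no legal move (terminal, hence L): (0,0), (0,1), (0,2), (0,3).
The remaining L cells, each justified by listing all of its moves:
(1,5): only reaches (0,5)(W), (1,1)(W), (0,4)(W), all W → L
(1,6): only reaches (0,6)(W), (1,2)(W), (0,5)(W), all W → L
(2,0): only reaches (1,0)(W), which is W → L
(2,1): only reaches (1,1)(W), (1,0)(W), all W → L
(2,2): only reaches (1,2)(W), (1,1)(W), all W → L
(2,3): only reaches (1,3)(W), (1,2)(W), all W → L
(3,5): only reaches (2,5)(W), (3,1)(W), (2,4)(W), all W → L
(3,6): only reaches (2,6)(W), (3,2)(W), (2,5)(W), all W → L
(4,0): only reaches (3,0)(W), which is W → L
(4,1): only reaches (3,1)(W), (3,0)(W), all W → L
(4,2): only reaches (3,2)(W), (3,1)(W), all W → L
(4,3): only reaches (3,3)(W), (3,2)(W), all W → L
Every other cell has at least one move into one of the L cells above, so it is W.
(4,6): the move to (3,6) reaches an L cell, so W
(3,6): one of the L cells justified above, so L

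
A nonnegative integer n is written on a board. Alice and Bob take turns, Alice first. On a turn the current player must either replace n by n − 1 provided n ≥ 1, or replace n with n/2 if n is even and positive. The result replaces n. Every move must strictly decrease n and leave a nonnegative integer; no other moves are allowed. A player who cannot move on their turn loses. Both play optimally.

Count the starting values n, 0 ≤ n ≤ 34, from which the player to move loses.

17

Compute win/loss labels from the base case upward. A position with no move is L. Any other position is W if it can reach an L in one move, else L.
n=0: no move → L
n=1: →0(L), so W
n=2: →1(W) only, which is W, so L
n=3: →2(L), so W
n=4: →2(L), so W
n=5: →4(W) only, which is W, so L
n=6: →5(L), so W
n=7: →6(W) only, which is W, so L
n=8: →7(L), so W
n=9: →8(W) only, which is W, so L
n=10: →5(L), so W
n=11: →10(W) only, which is W, so L
n=12: →11(L), so W
n=13: →12(W) only, which is W, so L
n=14: →7(L), so W
n=15: →14(W) only, which is W, so L
n=16: →15(L), so W
n=17: →16(W) only, which is W, so L
n=18: →9(L), so W
n=19: →18(W) only, which is W, so L
n=20: →19(L), so W
n=21: →20(W) only, which is W, so L
n=22: →11(L), so W
n=23: →22(W) only, which is W, so L
n=24: →23(L), so W
n=25: →24(W) only, which is W, so L
n=26: →13(L), so W
n=27: →26(W) only, which is W, so L
n=28: →27(L), so W
n=29: →28(W) only, which is W, so L
n=30: →15(L), so W
n=31: →30(W) only, which is W, so L
n=32: →31(L), so W
n=33: →32(W) only, which is W, so L
n=34: →17(L), so W
L entries with 0 ≤ n ≤ 34: n = 0, 2, 5, 7, 9, 11, 13, 15, 17, 19, 21, 23, 25, 27, 29, 31, 33; that makes 17.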